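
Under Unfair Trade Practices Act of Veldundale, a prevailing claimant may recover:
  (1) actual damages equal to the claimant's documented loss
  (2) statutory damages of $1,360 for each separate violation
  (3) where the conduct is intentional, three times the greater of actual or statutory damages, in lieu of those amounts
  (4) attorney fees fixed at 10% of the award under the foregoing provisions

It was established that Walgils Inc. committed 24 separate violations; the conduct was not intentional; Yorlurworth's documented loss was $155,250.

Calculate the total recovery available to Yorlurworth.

Statutory damages: 24 × $1,360 = $32,640
Conduct not intentional: the in-lieu enhancement does not apply.
Actual plus statutory damages: $155,250 + $32,640 = $187,890
Attorney fees: 10% of $187,890 = $18,789
Total recovery: $187,890 + $18,789 = $206,679

$206,679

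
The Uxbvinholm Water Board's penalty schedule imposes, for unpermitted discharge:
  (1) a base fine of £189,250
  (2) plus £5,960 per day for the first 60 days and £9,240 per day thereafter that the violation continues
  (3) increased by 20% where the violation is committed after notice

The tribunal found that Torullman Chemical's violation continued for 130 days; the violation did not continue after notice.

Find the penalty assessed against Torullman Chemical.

First 60 days: 60 × £5,960 = £357,600
Remaining days: (130 − 60) × £9,240 = £646,800
Per-day component: £357,600 + £646,800 = £1,004,400
Base plus per-day: £189,250 + £1,004,400 = £1,193,650
The violation did not continue after notice: no 20% increase.

Civil penalty: £1,193,650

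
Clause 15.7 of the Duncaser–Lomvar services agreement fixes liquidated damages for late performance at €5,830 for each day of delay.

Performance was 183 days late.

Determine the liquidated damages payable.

€1,066,890

Per-day damages: 183 × €5,830 = €1,066,890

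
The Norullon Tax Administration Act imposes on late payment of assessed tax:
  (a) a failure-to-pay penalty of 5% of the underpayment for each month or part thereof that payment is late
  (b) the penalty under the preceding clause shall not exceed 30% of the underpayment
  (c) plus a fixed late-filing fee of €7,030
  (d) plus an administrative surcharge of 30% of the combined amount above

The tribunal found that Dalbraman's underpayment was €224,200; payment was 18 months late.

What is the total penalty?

Accrued rate: 5% × 18 = 90%, capped at 30% → 30%
Failure-to-pay penalty: 30% of €224,200 = €67,260
Penalty before surcharge: €67,260 + €7,030 = €74,290
Administrative surcharge: 30% of €74,290 = €22,287
Total penalty: €74,290 + €22,287 = €96,577

€96,577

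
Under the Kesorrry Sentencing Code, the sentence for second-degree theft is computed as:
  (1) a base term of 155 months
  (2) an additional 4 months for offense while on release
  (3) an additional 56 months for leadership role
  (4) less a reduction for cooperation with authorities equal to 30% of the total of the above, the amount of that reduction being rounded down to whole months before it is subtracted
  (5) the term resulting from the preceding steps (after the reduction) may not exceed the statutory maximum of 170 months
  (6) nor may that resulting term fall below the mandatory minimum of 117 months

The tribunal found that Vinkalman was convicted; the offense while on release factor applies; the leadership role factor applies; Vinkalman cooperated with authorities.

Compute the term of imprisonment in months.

151 months

Offense while on release enhancement: +4 months
Leadership role enhancement: +56 months
Adjusted term: 155 months + 4 months + 56 months = 215 months
Cooperation with authorities reduction: 30% of 215 months = 64 months (rounded down)
After reduction: 215 − 64 = 151 months
Cap at 170 months: 151 months is within the cap, no reduction.
Minimum 117 months: 151 months meets the minimum, no increase.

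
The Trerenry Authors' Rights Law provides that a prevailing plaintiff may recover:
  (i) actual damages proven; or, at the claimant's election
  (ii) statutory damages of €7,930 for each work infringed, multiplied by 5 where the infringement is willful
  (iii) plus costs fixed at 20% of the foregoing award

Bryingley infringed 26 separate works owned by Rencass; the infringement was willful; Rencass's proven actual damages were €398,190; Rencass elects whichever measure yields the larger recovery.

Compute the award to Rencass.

Statutory damages: 26 × €7,930 = €206,180
Multiplied by 5: 5 × €206,180 = €1,030,900
Greater of actual damages (€398,190) or enhanced statutory damages (€1,030,900): €1,030,900
Costs: 20% of €1,030,900 = €206,180
Award plus costs: €1,030,900 + €206,180 = €1,237,080

€1,237,080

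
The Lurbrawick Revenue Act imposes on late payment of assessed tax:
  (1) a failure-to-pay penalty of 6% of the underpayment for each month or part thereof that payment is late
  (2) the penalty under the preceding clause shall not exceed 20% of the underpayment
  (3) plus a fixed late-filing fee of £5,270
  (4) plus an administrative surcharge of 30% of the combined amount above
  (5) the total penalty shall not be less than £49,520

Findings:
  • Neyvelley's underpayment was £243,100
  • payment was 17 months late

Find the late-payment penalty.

£70,057

Accrued rate: 6% × 17 = 102%, capped at 20% → 20%
Failure-to-pay penalty: 20% of £243,100 = £48,620
Penalty before surcharge: £48,620 + £5,270 = £53,890
Administrative surcharge: 30% of £53,890 = £16,167
Total penalty: £53,890 + £16,167 = £70,057
Minimum £49,520: £70,057 meets the minimum, no increase.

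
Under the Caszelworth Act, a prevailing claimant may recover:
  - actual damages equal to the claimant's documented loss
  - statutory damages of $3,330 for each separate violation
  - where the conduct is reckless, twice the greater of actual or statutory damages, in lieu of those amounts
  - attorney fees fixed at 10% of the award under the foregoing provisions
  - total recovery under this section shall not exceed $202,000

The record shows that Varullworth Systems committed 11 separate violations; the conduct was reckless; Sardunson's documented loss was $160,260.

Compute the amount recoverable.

Statutory damages: 11 × $3,330 = $36,630
Greater of actual damages ($160,260) or statutory damages ($36,630): $160,260
Doubled: 2 × $160,260 = $320,520
Attorney fees: 10% of $320,520 = $32,052
Total before cap: $320,520 + $32,052 = $352,572
Cap at $202,000: $352,572 exceeds the cap → $202,000

$202,000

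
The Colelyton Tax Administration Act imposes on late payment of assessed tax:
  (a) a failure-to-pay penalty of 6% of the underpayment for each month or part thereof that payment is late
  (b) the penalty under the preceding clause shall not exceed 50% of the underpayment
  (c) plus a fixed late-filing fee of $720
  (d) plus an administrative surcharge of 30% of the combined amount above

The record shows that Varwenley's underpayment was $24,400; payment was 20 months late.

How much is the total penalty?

Accrued rate: 6% × 20 = 120%, capped at 50% → 50%
Failure-to-pay penalty: 50% of $24,400 = $12,200
Penalty before surcharge: $12,200 + $720 = $12,920
Administrative surcharge: 30% of $12,920 = $3,876
Total penalty: $12,920 + $3,876 = $16,796

$16,796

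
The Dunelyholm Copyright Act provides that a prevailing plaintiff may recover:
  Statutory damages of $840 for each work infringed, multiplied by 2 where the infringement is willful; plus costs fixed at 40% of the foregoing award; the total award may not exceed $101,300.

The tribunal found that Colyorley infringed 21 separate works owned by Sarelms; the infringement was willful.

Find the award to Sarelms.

Statutory damages: 21 × $840 = $17,640
Doubled: 2 × $17,640 = $35,280
Costs: 40% of $35,280 = $14,112
Award plus costs: $35,280 + $14,112 = $49,392
Cap at $101,300: $49,392 is within the cap, no reduction.

$49,392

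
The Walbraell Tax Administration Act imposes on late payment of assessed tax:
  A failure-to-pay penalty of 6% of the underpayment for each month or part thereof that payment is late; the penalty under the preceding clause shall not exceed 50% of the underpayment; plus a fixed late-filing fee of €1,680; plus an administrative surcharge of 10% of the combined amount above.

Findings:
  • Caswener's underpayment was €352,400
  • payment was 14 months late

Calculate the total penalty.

Accrued rate: 6% × 14 = 84%, capped at 50% → 50%
Failure-to-pay penalty: 50% of €352,400 = €176,200
Penalty before surcharge: €176,200 + €1,680 = €177,880
Administrative surcharge: 10% of €177,880 = €17,788
Total penalty: €177,880 + €17,788 = €195,668

€195,668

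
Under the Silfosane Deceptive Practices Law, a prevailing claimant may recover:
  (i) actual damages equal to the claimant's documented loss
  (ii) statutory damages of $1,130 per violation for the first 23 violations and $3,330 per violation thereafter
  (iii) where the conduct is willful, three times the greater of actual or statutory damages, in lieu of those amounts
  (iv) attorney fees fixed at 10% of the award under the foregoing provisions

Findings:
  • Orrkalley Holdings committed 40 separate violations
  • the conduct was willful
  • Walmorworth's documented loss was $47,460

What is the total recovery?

$272,580

First 23 violations: 23 × $1,130 = $25,990
Remaining violations: (40 − 23) × $3,330 = $56,610
Statutory damages: $25,990 + $56,610 = $82,600
Greater of actual damages ($47,460) or statutory damages ($82,600): $82,600
Trebled: 3 × $82,600 = $247,800
Attorney fees: 10% of $247,800 = $24,780
Total recovery: $247,800 + $24,780 = $272,580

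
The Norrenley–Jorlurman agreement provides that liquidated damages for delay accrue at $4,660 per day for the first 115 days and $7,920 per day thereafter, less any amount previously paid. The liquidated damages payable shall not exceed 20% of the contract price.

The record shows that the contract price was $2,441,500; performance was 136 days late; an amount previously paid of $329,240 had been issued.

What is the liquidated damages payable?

$372,980

First 115 days: 115 × $4,660 = $535,900
Remaining days: (136 − 115) × $7,920 = $166,320
Accrued per-day damages: $535,900 + $166,320 = $702,220
Less amount previously paid: $702,220 − $329,240 = $372,980
Cap: 20% of $2,441,500 = $488,300
Cap at $488,300: $372,980 is within the cap, no reduction.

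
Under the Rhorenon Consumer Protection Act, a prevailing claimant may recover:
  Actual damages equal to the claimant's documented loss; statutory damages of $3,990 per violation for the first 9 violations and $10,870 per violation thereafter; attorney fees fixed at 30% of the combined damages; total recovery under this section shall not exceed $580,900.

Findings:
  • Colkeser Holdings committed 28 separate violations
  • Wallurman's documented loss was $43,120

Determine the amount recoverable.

$371,228

First 9 violations: 9 × $3,990 = $35,910
Remaining violations: (28 − 9) × $10,870 = $206,530
Statutory damages: $35,910 + $206,530 = $242,440
Combined damages: $43,120 + $242,440 = $285,560
Attorney fees: 30% of $285,560 = $85,668
Total before cap: $285,560 + $85,668 = $371,228
Cap at $580,900: $371,228 is within the cap, no reduction.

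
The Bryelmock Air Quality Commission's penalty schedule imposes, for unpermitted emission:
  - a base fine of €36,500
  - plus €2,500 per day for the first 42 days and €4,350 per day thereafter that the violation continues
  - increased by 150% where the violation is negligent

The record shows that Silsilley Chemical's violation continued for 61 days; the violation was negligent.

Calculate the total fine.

First 42 days: 42 × €2,500 = €105,000
Remaining days: (61 − 42) × €4,350 = €82,650
Per-day component: €105,000 + €82,650 = €187,650
Base plus per-day: €36,500 + €187,650 = €224,150
Enhancement: 150% of €224,150 = €336,225
Enhanced fine: €224,150 + €336,225 = €560,375

€560,375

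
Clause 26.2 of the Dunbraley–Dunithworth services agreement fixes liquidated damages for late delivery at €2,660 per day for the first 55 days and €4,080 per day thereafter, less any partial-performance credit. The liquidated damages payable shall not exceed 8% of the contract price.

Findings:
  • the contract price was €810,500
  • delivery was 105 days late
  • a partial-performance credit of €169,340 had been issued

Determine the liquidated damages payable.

€64,840

First 55 days: 55 × €2,660 = €146,300
Remaining days: (105 − 55) × €4,080 = €204,000
Accrued per-day damages: €146,300 + €204,000 = €350,300
Less partial-performance credit: €350,300 − €169,340 = €180,960
Cap: 8% of €810,500 = €64,840
Cap at €64,840: €180,960 exceeds the cap → €64,840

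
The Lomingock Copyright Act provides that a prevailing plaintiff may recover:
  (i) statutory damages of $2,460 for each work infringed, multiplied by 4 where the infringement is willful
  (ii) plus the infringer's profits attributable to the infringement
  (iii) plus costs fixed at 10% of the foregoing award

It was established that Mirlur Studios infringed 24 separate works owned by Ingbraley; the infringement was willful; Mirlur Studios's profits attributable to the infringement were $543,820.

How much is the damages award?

$857,978

Statutory damages: 24 × $2,460 = $59,040
Multiplied by 4: 4 × $59,040 = $236,160
Combined award: $236,160 + $543,820 = $779,980
Costs: 10% of $779,980 = $77,998
Award plus costs: $779,980 + $77,998 = $857,978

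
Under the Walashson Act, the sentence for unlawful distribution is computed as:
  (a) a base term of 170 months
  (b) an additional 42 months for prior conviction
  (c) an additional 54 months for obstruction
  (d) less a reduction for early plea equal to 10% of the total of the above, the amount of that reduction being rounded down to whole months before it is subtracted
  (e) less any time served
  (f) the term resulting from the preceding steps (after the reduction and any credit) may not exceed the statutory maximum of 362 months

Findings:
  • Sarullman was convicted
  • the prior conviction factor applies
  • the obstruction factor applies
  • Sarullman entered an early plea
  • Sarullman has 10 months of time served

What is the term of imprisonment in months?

Sentence: 230 months

Prior conviction enhancement: +42 months
Obstruction enhancement: +54 months
Adjusted term: 170 months + 42 months + 54 months = 266 months
Early plea reduction: 10% of 266 months = 26 months (rounded down)
After reduction: 266 − 26 = 240 months
Less time served: 240 months − 10 months = 230 months
Cap at 362 months: 230 months is within the cap, no reduction.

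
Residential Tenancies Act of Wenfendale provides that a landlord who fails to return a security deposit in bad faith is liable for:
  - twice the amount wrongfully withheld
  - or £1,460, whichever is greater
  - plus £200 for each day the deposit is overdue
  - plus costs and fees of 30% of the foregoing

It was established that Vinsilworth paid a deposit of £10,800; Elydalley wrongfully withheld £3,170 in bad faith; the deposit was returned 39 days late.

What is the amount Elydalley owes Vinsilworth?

Doubled: 2 × £3,170 = £6,340
Minimum £1,460: £6,340 meets the minimum, no increase.
Late-return penalty: 39 × £200 = £7,800
Damages plus late penalty: £6,340 + £7,800 = £14,140
Costs and fees: 30% of £14,140 = £4,242
Total recovery: £14,140 + £4,242 = £18,382

£18,382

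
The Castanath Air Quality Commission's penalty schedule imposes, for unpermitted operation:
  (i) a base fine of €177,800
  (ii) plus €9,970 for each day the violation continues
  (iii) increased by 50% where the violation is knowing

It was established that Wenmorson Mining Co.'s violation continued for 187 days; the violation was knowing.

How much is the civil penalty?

€3,063,285

Per-day component: 187 × €9,970 = €1,864,390
Base plus per-day: €177,800 + €1,864,390 = €2,042,190
Enhancement: 50% of €2,042,190 = €1,021,095
Enhanced fine: €2,042,190 + €1,021,095 = €3,063,285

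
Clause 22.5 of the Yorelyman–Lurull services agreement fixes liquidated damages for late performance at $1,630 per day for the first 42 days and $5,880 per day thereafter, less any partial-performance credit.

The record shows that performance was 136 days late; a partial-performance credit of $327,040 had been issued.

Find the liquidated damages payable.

First 42 days: 42 × $1,630 = $68,460
Remaining days: (136 − 42) × $5,880 = $552,720
Accrued per-day damages: $68,460 + $552,720 = $621,180
Less partial-performance credit: $621,180 − $327,040 = $294,140

$294,140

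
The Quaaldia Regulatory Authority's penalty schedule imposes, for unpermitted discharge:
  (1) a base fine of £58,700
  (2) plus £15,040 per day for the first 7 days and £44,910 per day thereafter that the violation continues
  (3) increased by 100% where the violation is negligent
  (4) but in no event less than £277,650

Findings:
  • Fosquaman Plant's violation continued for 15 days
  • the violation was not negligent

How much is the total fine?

First 7 days: 7 × £15,040 = £105,280
Remaining days: (15 − 7) × £44,910 = £359,280
Per-day component: £105,280 + £359,280 = £464,560
Base plus per-day: £58,700 + £464,560 = £523,260
The violation was not negligent: no 100% increase.
Minimum £277,650: £523,260 meets the minimum, no increase.

£523,260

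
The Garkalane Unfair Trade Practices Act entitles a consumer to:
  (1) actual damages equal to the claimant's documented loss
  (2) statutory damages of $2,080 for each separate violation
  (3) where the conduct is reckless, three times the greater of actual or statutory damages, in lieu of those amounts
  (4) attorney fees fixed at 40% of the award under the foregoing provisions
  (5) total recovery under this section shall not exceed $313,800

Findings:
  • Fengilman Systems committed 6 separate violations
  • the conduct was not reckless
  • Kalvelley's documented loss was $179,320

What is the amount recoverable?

Statutory damages: 6 × $2,080 = $12,480
Conduct not reckless: the in-lieu enhancement does not apply.
Actual plus statutory damages: $179,320 + $12,480 = $191,800
Attorney fees: 40% of $191,800 = $76,720
Total before cap: $191,800 + $76,720 = $268,520
Cap at $313,800: $268,520 is within the cap, no reduction.

$268,520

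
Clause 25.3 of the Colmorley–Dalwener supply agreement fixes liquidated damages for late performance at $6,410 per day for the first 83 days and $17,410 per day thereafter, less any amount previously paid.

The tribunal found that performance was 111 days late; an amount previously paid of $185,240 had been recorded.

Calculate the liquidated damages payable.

First 83 days: 83 × $6,410 = $532,030
Remaining days: (111 − 83) × $17,410 = $487,480
Accrued per-day damages: $532,030 + $487,480 = $1,019,510
Less amount previously paid: $1,019,510 − $185,240 = $834,270

$834,270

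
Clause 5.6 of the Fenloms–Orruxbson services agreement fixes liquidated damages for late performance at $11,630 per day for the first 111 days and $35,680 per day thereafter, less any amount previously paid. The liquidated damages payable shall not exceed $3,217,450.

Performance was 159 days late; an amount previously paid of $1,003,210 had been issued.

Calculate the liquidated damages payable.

First 111 days: 111 × $11,630 = $1,290,930
Remaining days: (159 − 111) × $35,680 = $1,712,640
Accrued per-day damages: $1,290,930 + $1,712,640 = $3,003,570
Less amount previously paid: $3,003,570 − $1,003,210 = $2,000,360
Cap at $3,217,450: $2,000,360 is within the cap, no reduction.

Liquidated damages: $2,000,360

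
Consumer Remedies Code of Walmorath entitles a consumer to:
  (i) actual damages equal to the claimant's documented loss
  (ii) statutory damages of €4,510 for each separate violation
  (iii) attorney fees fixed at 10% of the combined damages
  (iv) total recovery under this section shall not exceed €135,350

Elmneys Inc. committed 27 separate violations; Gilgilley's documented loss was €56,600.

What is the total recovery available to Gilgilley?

Statutory damages: 27 × €4,510 = €121,770
Combined damages: €56,600 + €121,770 = €178,370
Attorney fees: 10% of €178,370 = €17,837
Total before cap: €178,370 + €17,837 = €196,207
Cap at €135,350: €196,207 exceeds the cap → €135,350

€135,350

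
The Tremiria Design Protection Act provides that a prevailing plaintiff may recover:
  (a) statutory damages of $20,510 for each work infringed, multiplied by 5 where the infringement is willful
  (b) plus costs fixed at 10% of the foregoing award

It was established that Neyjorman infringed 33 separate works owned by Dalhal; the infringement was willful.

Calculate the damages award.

$3,722,565

Statutory damages: 33 × $20,510 = $676,830
Multiplied by 5: 5 × $676,830 = $3,384,150
Costs: 10% of $3,384,150 = $338,415
Award plus costs: $3,384,150 + $338,415 = $3,722,565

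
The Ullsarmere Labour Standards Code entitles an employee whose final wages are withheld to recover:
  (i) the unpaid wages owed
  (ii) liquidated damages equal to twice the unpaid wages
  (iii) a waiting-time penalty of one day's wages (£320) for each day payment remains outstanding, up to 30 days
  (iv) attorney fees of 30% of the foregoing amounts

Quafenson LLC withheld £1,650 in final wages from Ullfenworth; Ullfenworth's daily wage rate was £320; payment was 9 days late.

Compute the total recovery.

£10,179

Doubled: 2 × £1,650 = £3,300
Penalty days: min(9, 30) = 9
Waiting-time penalty: 9 × £320 = £2,880
Subtotal: £1,650 + £3,300 + £2,880 = £7,830
Attorney fees: 30% of £7,830 = £2,349
Total award: £7,830 + £2,349 = £10,179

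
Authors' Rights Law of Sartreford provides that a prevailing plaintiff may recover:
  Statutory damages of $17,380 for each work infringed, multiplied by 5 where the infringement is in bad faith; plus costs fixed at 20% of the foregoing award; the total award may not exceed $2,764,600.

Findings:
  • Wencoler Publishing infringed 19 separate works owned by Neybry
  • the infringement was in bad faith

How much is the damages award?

Statutory damages: 19 × $17,380 = $330,220
Multiplied by 5: 5 × $330,220 = $1,651,100
Costs: 20% of $1,651,100 = $330,220
Award plus costs: $1,651,100 + $330,220 = $1,981,320
Cap at $2,764,600: $1,981,320 is within the cap, no reduction.

$1,981,320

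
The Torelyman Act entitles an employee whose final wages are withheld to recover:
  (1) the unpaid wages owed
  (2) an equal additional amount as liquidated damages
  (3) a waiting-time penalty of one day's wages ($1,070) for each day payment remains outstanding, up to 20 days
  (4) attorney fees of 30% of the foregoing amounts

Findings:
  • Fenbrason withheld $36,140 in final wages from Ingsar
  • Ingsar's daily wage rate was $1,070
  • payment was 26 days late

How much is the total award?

Total award: $121,784

Liquidated damages (equal amount): $36,140
Penalty days: min(26, 20) = 20
Waiting-time penalty: 20 × $1,070 = $21,400
Subtotal: $36,140 + $36,140 + $21,400 = $93,680
Attorney fees: 30% of $93,680 = $28,104
Total award: $93,680 + $28,104 = $121,784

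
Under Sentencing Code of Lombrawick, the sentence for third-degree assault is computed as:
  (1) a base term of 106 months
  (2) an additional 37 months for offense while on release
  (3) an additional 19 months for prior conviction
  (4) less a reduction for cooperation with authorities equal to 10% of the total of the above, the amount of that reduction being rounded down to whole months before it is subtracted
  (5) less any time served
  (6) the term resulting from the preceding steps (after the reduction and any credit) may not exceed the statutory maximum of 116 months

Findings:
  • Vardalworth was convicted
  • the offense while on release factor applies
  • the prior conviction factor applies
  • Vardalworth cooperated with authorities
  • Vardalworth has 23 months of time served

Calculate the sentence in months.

Offense while on release enhancement: +37 months
Prior conviction enhancement: +19 months
Adjusted term: 106 months + 37 months + 19 months = 162 months
Cooperation with authorities reduction: 10% of 162 months = 16 months (rounded down)
After reduction: 162 − 16 = 146 months
Less time served: 146 months − 23 months = 123 months
Cap at 116 months: 123 months exceeds the cap → 116 months

116 months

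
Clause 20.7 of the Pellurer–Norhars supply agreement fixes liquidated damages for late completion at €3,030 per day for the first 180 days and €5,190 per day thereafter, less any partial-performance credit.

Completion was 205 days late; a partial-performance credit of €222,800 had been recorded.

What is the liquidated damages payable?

First 180 days: 180 × €3,030 = €545,400
Remaining days: (205 − 180) × €5,190 = €129,750
Accrued per-day damages: €545,400 + €129,750 = €675,150
Less partial-performance credit: €675,150 − €222,800 = €452,350

€452,350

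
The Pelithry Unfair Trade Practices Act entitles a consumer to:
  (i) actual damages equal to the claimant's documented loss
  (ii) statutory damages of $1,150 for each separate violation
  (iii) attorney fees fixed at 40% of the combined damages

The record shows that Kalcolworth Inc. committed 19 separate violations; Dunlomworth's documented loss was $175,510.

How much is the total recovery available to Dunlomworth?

$276,304

Statutory damages: 19 × $1,150 = $21,850
Combined damages: $175,510 + $21,850 = $197,360
Attorney fees: 40% of $197,360 = $78,944
Total recovery: $197,360 + $78,944 = $276,304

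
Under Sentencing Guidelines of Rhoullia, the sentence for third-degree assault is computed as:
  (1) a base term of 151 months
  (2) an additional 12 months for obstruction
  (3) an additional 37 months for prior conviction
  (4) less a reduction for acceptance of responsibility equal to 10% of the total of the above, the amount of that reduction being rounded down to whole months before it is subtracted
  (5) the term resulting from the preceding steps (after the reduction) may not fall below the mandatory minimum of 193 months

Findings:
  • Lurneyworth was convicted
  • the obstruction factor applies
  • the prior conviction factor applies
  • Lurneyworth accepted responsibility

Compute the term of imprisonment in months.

193 months

Obstruction enhancement: +12 months
Prior conviction enhancement: +37 months
Adjusted term: 151 months + 12 months + 37 months = 200 months
Acceptance of responsibility reduction: 10% of 200 months = 20 months (rounded down)
After reduction: 200 − 20 = 180 months
Minimum 193 months: 180 months is below the minimum → 193 months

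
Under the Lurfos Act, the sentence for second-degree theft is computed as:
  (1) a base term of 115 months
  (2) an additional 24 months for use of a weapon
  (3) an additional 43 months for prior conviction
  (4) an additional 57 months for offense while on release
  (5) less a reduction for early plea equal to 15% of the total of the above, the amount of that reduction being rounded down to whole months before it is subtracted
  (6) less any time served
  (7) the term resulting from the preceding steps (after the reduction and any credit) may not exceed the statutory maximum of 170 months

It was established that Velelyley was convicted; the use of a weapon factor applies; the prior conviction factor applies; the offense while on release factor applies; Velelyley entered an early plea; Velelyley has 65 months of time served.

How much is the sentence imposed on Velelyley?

Use of a weapon enhancement: +24 months
Prior conviction enhancement: +43 months
Offense while on release enhancement: +57 months
Adjusted term: 115 months + 24 months + 43 months + 57 months = 239 months
Early plea reduction: 15% of 239 months = 35 months (rounded down)
After reduction: 239 − 35 = 204 months
Less time served: 204 months − 65 months = 139 months
Cap at 170 months: 139 months is within the cap, no reduction.

139 months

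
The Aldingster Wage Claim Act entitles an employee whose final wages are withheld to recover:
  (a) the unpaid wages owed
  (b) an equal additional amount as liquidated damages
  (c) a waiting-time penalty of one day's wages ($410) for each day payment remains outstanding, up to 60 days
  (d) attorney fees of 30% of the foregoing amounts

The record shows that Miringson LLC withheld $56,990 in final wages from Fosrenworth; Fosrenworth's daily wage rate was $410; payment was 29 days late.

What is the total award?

Liquidated damages (equal amount): $56,990
Penalty days: min(29, 60) = 29
Waiting-time penalty: 29 × $410 = $11,890
Subtotal: $56,990 + $56,990 + $11,890 = $125,870
Attorney fees: 30% of $125,870 = $37,761
Total award: $125,870 + $37,761 = $163,631

$163,631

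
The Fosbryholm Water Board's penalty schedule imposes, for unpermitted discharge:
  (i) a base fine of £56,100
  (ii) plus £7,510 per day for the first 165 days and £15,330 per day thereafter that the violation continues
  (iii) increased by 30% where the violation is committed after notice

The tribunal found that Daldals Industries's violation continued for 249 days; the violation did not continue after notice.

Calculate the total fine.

£2,582,970

First 165 days: 165 × £7,510 = £1,239,150
Remaining days: (249 − 165) × £15,330 = £1,287,720
Per-day component: £1,239,150 + £1,287,720 = £2,526,870
Base plus per-day: £56,100 + £2,526,870 = £2,582,970
The violation did not continue after notice: no 30% increase.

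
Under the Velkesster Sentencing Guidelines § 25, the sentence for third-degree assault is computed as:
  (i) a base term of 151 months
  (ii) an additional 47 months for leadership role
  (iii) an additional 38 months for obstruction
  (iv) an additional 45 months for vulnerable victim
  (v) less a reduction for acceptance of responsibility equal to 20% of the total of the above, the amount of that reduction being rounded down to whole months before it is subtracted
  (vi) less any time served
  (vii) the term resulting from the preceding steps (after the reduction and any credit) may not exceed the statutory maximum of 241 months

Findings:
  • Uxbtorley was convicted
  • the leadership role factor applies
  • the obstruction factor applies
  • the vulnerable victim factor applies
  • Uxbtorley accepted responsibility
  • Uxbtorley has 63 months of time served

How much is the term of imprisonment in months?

Leadership role enhancement: +47 months
Obstruction enhancement: +38 months
Vulnerable victim enhancement: +45 months
Adjusted term: 151 months + 47 months + 38 months + 45 months = 281 months
Acceptance of responsibility reduction: 20% of 281 months = 56 months (rounded down)
After reduction: 281 − 56 = 225 months
Less time served: 225 months − 63 months = 162 months
Cap at 241 months: 162 months is within the cap, no reduction.

Sentence: 162 months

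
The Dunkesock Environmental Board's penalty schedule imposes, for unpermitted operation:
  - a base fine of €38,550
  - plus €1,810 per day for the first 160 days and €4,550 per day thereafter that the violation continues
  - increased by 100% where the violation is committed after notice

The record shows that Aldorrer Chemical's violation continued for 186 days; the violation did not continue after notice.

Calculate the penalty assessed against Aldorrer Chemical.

First 160 days: 160 × €1,810 = €289,600
Remaining days: (186 − 160) × €4,550 = €118,300
Per-day component: €289,600 + €118,300 = €407,900
Base plus per-day: €38,550 + €407,900 = €446,450
The violation did not continue after notice: no 100% increase.

€446,450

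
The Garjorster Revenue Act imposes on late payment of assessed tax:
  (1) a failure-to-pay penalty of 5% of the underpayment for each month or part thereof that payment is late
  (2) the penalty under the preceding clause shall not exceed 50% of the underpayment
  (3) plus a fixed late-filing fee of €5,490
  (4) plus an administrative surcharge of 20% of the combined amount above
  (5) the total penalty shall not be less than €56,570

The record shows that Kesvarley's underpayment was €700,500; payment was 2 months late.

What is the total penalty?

Accrued rate: 5% × 2 = 10%, capped at 50% → 10%
Failure-to-pay penalty: 10% of €700,500 = €70,050
Penalty before surcharge: €70,050 + €5,490 = €75,540
Administrative surcharge: 20% of €75,540 = €15,108
Total penalty: €75,540 + €15,108 = €90,648
Minimum €56,570: €90,648 meets the minimum, no increase.

€90,648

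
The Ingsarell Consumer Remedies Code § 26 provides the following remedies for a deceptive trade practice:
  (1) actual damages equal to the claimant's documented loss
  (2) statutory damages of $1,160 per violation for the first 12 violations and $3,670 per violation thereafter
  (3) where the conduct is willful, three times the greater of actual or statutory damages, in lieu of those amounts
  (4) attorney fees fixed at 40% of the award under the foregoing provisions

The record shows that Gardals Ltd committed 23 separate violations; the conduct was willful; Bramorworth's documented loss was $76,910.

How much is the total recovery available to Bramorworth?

First 12 violations: 12 × $1,160 = $13,920
Remaining violations: (23 − 12) × $3,670 = $40,370
Statutory damages: $13,920 + $40,370 = $54,290
Greater of actual damages ($76,910) or statutory damages ($54,290): $76,910
Trebled: 3 × $76,910 = $230,730
Attorney fees: 40% of $230,730 = $92,292
Total recovery: $230,730 + $92,292 = $323,022

$323,022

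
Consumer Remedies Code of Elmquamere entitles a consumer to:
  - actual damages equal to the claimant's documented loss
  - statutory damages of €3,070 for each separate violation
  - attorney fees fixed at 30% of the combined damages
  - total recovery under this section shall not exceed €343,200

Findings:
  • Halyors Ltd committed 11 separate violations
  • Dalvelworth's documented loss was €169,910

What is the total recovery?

€264,784

Statutory damages: 11 × €3,070 = €33,770
Combined damages: €169,910 + €33,770 = €203,680
Attorney fees: 30% of €203,680 = €61,104
Total before cap: €203,680 + €61,104 = €264,784
Cap at €343,200: €264,784 is within the cap, no reduction.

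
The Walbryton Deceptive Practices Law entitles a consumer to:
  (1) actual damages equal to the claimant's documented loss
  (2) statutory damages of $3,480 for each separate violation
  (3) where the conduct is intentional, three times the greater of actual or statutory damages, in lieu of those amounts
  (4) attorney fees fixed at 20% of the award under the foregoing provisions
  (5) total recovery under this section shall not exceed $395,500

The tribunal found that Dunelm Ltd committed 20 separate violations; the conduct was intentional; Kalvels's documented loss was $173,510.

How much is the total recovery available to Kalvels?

$395,500

Statutory damages: 20 × $3,480 = $69,600
Greater of actual damages ($173,510) or statutory damages ($69,600): $173,510
Trebled: 3 × $173,510 = $520,530
Attorney fees: 20% of $520,530 = $104,106
Total before cap: $520,530 + $104,106 = $624,636
Cap at $395,500: $624,636 exceeds the cap → $395,500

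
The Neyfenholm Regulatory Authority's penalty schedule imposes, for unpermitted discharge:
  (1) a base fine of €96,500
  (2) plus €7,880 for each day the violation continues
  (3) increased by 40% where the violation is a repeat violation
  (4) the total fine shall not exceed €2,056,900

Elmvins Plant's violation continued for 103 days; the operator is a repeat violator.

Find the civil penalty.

Per-day component: 103 × €7,880 = €811,640
Base plus per-day: €96,500 + €811,640 = €908,140
Enhancement: 40% of €908,140 = €363,256
Enhanced fine: €908,140 + €363,256 = €1,271,396
Cap at €2,056,900: €1,271,396 is within the cap, no reduction.

€1,271,396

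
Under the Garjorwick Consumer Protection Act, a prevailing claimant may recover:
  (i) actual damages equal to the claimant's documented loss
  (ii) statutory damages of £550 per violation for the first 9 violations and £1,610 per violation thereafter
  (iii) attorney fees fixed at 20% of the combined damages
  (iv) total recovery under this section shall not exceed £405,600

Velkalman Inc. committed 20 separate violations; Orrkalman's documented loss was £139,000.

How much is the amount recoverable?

£193,992

First 9 violations: 9 × £550 = £4,950
Remaining violations: (20 − 9) × £1,610 = £17,710
Statutory damages: £4,950 + £17,710 = £22,660
Combined damages: £139,000 + £22,660 = £161,660
Attorney fees: 20% of £161,660 = £32,332
Total before cap: £161,660 + £32,332 = £193,992
Cap at £405,600: £193,992 is within the cap, no reduction.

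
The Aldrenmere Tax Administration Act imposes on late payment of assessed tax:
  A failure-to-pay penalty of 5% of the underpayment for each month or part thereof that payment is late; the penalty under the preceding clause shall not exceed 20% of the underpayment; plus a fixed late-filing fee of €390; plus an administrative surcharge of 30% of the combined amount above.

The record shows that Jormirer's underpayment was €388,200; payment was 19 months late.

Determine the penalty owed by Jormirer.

Accrued rate: 5% × 19 = 95%, capped at 20% → 20%
Failure-to-pay penalty: 20% of €388,200 = €77,640
Penalty before surcharge: €77,640 + €390 = €78,030
Administrative surcharge: 30% of €78,030 = €23,409
Total penalty: €78,030 + €23,409 = €101,439

€101,439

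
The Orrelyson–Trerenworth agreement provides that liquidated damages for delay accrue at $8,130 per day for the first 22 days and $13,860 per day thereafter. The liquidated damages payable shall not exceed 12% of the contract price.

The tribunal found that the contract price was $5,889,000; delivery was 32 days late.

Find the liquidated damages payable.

Liquidated damages: $317,460

First 22 days: 22 × $8,130 = $178,860
Remaining days: (32 − 22) × $13,860 = $138,600
Accrued per-day damages: $178,860 + $138,600 = $317,460
Cap: 12% of $5,889,000 = $706,680
Cap at $706,680: $317,460 is within the cap, no reduction.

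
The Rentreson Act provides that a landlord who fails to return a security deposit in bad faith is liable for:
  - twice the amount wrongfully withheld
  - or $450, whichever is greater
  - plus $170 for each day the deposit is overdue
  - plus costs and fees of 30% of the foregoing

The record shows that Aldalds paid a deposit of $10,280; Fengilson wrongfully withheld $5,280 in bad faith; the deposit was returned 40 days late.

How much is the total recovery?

Doubled: 2 × $5,280 = $10,560
Minimum $450: $10,560 meets the minimum, no increase.
Late-return penalty: 40 × $170 = $6,800
Damages plus late penalty: $10,560 + $6,800 = $17,360
Costs and fees: 30% of $17,360 = $5,208
Total recovery: $17,360 + $5,208 = $22,568

Recovery: $22,568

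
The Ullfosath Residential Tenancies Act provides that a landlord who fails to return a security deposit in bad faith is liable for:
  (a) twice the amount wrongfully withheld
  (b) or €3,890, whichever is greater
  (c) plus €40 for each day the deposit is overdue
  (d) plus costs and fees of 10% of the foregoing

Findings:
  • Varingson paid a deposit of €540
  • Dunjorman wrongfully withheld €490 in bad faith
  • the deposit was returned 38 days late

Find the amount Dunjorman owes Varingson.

Doubled: 2 × €490 = €980
Minimum €3,890: €980 is below the minimum → €3,890
Late-return penalty: 38 × €40 = €1,520
Damages plus late penalty: €3,890 + €1,520 = €5,410
Costs and fees: 10% of €5,410 = €541
Total recovery: €5,410 + €541 = €5,951

€5,951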